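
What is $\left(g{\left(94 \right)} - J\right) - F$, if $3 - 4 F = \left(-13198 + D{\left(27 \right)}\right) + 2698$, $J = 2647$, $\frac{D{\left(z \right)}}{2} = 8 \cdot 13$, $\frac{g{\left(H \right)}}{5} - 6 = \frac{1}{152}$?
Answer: $- \frac{788989}{152} \approx -5190.7$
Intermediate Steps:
$g{\left(H \right)} = \frac{4565}{152}$ ($g{\left(H \right)} = 30 + \frac{5}{152} = \frac{4565}{152}$)
$D{\left(z \right)} = 208$ ($D{\left(z \right)} = 2 \cdot 8 \cdot 13 = 2 \cdot 104 = 208$)
$F = \frac{10295}{4}$ ($F = \frac{3}{4} - \frac{\left(-13198 + 208\right) + 2698}{4} = \frac{3}{4} - \frac{-12990 + 2698}{4} = \frac{3}{4} - -2573 = \frac{3}{4} + 2573 = \frac{10295}{4} \approx 2573.8$)
$\left(g{\left(94 \right)} - J\right) - F = \left(\frac{4565}{152} - 2647\right) - \frac{10295}{4} = - \frac{397779}{152} - \frac{10295}{4} = - \frac{788989}{152}$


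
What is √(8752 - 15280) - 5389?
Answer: -5389 + 8*I*√102 ≈ -5389.0 + 80.796*I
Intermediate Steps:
√(8752 - 15280) - 5389 = √(-6528) - 5389 = 8*I*√102 - 5389 = -5389 + 8*I*√102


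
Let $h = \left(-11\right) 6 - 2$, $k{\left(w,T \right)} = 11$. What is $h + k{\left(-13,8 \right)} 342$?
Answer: $3694$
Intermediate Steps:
$h = -68$ ($h = -66 - 2 = -68$)
$h + k{\left(-13,8 \right)} 342 = -68 + 11 \cdot 342 = -68 + 3762 = 3694$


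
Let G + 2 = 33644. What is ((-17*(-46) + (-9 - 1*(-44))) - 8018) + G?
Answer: 26441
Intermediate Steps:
G = 33642 (G = -2 + 33644 = 33642)
((-17*(-46) + (-9 - 1*(-44))) - 8018) + G = ((-17*(-46) + (-9 - 1*(-44))) - 8018) + 33642 = ((782 + (-9 + 44)) - 8018) + 33642 = ((782 + 35) - 8018) + 33642 = (817 - 8018) + 33642 = -7201 + 33642 = 26441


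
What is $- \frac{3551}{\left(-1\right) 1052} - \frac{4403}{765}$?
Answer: $- \frac{112673}{47340} \approx -2.3801$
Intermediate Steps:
$- \frac{3551}{\left(-1\right) 1052} - \frac{4403}{765} = - \frac{3551}{-1052} - \frac{259}{45} = \left(-3551\right) \left(- \frac{1}{1052}\right) - \frac{259}{45} = \frac{3551}{1052} - \frac{259}{45} = - \frac{112673}{47340}$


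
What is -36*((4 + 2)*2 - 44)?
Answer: 1152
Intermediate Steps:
-36*((4 + 2)*2 - 44) = -36*(6*2 - 44) = -36*(12 - 44) = -36*(-32) = 1152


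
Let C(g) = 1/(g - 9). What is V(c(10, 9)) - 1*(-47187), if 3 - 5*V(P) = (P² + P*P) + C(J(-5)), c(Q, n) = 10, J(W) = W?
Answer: 3300333/70 ≈ 47148.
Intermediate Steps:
C(g) = 1/(-9 + g)
V(P) = 43/70 - 2*P²/5 (V(P) = ⅗ - ((P² + P*P) + 1/(-9 - 5))/5 = ⅗ - ((P² + P²) + 1/(-14))/5 = ⅗ - (2*P² - 1/14)/5 = ⅗ - (-1/14 + 2*P²)/5 = ⅗ + (1/70 - 2*P²/5) = 43/70 - 2*P²/5)
V(c(10, 9)) - 1*(-47187) = (43/70 - ⅖*10²) - 1*(-47187) = (43/70 - ⅖*100) + 47187 = (43/70 - 40) + 47187 = -2757/70 + 47187 = 3300333/70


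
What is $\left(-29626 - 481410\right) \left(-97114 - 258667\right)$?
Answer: $181816899116$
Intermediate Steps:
$\left(-29626 - 481410\right) \left(-97114 - 258667\right) = - 511036 \left(-97114 - 258667\right) = \left(-511036\right) \left(-355781\right) = 181816899116$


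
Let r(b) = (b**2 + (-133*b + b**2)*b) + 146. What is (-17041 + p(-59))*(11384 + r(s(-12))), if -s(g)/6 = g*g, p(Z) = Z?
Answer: 12713824110600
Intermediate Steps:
s(g) = -6*g**2 (s(g) = -6*g*g = -6*g**2)
r(b) = 146 + b**2 + b*(b**2 - 133*b) (r(b) = (b**2 + (b**2 - 133*b)*b) + 146 = (b**2 + b*(b**2 - 133*b)) + 146 = 146 + b**2 + b*(b**2 - 133*b))
(-17041 + p(-59))*(11384 + r(s(-12))) = (-17041 - 59)*(11384 + (146 + (-6*(-12)**2)**3 - 132*(-6*(-12)**2)**2)) = -17100*(11384 + (146 + (-6*144)**3 - 132*(-6*144)**2)) = -17100*(11384 + (146 + (-864)**3 - 132*(-864)**2)) = -17100*(11384 + (146 - 644972544 - 132*746496)) = -17100*(11384 + (146 - 644972544 - 98537472)) = -17100*(11384 - 743509870) = -17100*(-743498486) = 12713824110600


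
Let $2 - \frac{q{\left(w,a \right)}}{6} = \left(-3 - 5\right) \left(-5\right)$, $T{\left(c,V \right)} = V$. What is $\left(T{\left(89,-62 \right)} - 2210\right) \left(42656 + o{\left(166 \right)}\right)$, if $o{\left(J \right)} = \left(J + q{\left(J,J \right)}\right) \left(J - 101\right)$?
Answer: $-87758272$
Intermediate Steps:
$q{\left(w,a \right)} = -228$ ($q{\left(w,a \right)} = 12 - 6 \left(-3 - 5\right) \left(-5\right) = 12 - 6 \left(\left(-8\right) \left(-5\right)\right) = 12 - 240 = -228$)
$o{\left(J \right)} = \left(-228 + J\right) \left(-101 + J\right)$ ($o{\left(J \right)} = \left(J - 228\right) \left(J - 101\right) = \left(-228 + J\right) \left(-101 + J\right)$)
$\left(T{\left(89,-62 \right)} - 2210\right) \left(42656 + o{\left(166 \right)}\right) = \left(-62 - 2210\right) \left(42656 + \left(23028 + 166^{2} - 54614\right)\right) = - 2272 \left(42656 + \left(23028 + 27556 - 54614\right)\right) = - 2272 \left(42656 - 4030\right) = \left(-2272\right) 38626 = -87758272$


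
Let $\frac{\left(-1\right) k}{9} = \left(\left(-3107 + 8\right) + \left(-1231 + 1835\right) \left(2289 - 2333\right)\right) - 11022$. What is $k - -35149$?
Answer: $401422$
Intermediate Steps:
$k = 366273$ ($k = - 9 \left(\left(\left(-3107 + 8\right) + \left(-1231 + 1835\right) \left(2289 - 2333\right)\right) - 11022\right) = - 9 \left(\left(-3099 + 604 \left(-44\right)\right) - 11022\right) = - 9 \left(\left(-3099 - 26576\right) - 11022\right) = - 9 \left(-29675 - 11022\right) = \left(-9\right) \left(-40697\right) = 366273$)
$k - -35149 = 366273 - -35149 = 366273 + 35149 = 401422$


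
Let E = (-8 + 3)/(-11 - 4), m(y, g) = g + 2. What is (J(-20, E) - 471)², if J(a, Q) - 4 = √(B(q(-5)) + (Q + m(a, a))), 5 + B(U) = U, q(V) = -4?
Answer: 654187/3 - 3736*I*√15/3 ≈ 2.1806e+5 - 4823.2*I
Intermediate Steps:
m(y, g) = 2 + g
B(U) = -5 + U
E = ⅓ (E = -5/(-15) = -5*(-1/15) = ⅓ ≈ 0.33333)
J(a, Q) = 4 + √(-7 + Q + a) (J(a, Q) = 4 + √((-5 - 4) + (Q + (2 + a))) = 4 + √(-9 + (2 + Q + a)) = 4 + √(-7 + Q + a))
(J(-20, E) - 471)² = ((4 + √(-7 + ⅓ - 20)) - 471)² = ((4 + √(-80/3)) - 471)² = ((4 + 4*I*√15/3) - 471)² = (-467 + 4*I*√15/3)²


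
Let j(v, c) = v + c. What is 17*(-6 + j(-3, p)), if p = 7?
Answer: -34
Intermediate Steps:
j(v, c) = c + v
17*(-6 + j(-3, p)) = 17*(-6 + (7 - 3)) = 17*(-6 + 4) = 17*(-2) = -34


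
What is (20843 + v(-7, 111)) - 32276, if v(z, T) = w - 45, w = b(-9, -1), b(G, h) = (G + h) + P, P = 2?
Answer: -11486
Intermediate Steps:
b(G, h) = 2 + G + h (b(G, h) = (G + h) + 2 = 2 + G + h)
w = -8 (w = 2 - 9 - 1 = -8)
v(z, T) = -53 (v(z, T) = -8 - 45 = -53)
(20843 + v(-7, 111)) - 32276 = (20843 - 53) - 32276 = 20790 - 32276 = -11486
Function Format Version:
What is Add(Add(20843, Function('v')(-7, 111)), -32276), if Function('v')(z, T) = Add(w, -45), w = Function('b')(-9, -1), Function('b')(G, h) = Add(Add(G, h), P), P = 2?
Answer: -11486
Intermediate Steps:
Function('b')(G, h) = Add(2, G, h) (Function('b')(G, h) = Add(Add(G, h), 2) = Add(2, G, h))
w = -8 (w = Add(2, -9, -1) = -8)
Function('v')(z, T) = -53 (Function('v')(z, T) = Add(-8, -45) = -53)
Add(Add(20843, Function('v')(-7, 111)), -32276) = Add(Add(20843, -53), -32276) = Add(20790, -32276) = -11486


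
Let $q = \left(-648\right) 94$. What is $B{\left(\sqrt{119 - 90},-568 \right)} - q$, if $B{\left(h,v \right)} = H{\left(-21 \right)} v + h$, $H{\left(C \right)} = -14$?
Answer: $68864 + \sqrt{29} \approx 68869.0$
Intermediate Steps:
$B{\left(h,v \right)} = h - 14 v$ ($B{\left(h,v \right)} = - 14 v + h = h - 14 v$)
$q = -60912$
$B{\left(\sqrt{119 - 90},-568 \right)} - q = \left(\sqrt{119 - 90} - -7952\right) - -60912 = \left(\sqrt{29} + 7952\right) + 60912 = \left(7952 + \sqrt{29}\right) + 60912 = 68864 + \sqrt{29}$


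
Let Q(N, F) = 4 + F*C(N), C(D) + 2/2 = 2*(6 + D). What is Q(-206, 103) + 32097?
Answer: -9202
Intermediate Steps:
C(D) = 11 + 2*D (C(D) = -1 + 2*(6 + D) = -1 + (12 + 2*D) = 11 + 2*D)
Q(N, F) = 4 + F*(11 + 2*N)
Q(-206, 103) + 32097 = (4 + 103*(11 + 2*(-206))) + 32097 = (4 + 103*(11 - 412)) + 32097 = (4 + 103*(-401)) + 32097 = (4 - 41303) + 32097 = -41299 + 32097 = -9202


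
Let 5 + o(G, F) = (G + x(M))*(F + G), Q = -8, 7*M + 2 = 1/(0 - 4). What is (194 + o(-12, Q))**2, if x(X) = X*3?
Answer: 9847044/49 ≈ 2.0096e+5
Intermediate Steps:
M = -9/28 (M = -2/7 + 1/(7*(0 - 4)) = -2/7 + (1/7)/(-4) = -2/7 + (1/7)*(-1/4) = -2/7 - 1/28 = -9/28 ≈ -0.32143)
x(X) = 3*X
o(G, F) = -5 + (-27/28 + G)*(F + G) (o(G, F) = -5 + (G + 3*(-9/28))*(F + G) = -5 + (G - 27/28)*(F + G) = -5 + (-27/28 + G)*(F + G))
(194 + o(-12, Q))**2 = (194 + (-5 + (-12)**2 - 27/28*(-8) - 27/28*(-12) - 8*(-12)))**2 = (194 + (-5 + 144 + 54/7 + 81/7 + 96))**2 = (194 + 1780/7)**2 = (3138/7)**2 = 9847044/49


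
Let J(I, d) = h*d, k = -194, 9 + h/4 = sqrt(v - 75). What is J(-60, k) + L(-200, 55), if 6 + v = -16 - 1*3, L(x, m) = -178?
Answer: 6806 - 7760*I ≈ 6806.0 - 7760.0*I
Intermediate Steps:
v = -25 (v = -6 + (-16 - 1*3) = -6 + (-16 - 3) = -6 - 19 = -25)
h = -36 + 40*I (h = -36 + 4*sqrt(-25 - 75) = -36 + 4*sqrt(-100) = -36 + 4*(10*I) = -36 + 40*I ≈ -36.0 + 40.0*I)
J(I, d) = d*(-36 + 40*I) (J(I, d) = (-36 + 40*I)*d = d*(-36 + 40*I))
J(-60, k) + L(-200, 55) = -194*(-36 + 40*I) - 178 = (6984 - 7760*I) - 178 = 6806 - 7760*I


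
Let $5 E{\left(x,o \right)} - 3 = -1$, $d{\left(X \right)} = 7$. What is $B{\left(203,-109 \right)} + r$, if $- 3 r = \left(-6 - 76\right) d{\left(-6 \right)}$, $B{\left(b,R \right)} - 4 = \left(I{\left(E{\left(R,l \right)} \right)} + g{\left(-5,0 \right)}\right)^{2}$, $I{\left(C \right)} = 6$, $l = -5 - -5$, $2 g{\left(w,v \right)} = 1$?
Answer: $\frac{2851}{12} \approx 237.58$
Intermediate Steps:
$g{\left(w,v \right)} = \frac{1}{2}$ ($g{\left(w,v \right)} = \frac{1}{2} \cdot 1 = \frac{1}{2}$)
$l = 0$ ($l = -5 + 5 = 0$)
$E{\left(x,o \right)} = \frac{2}{5}$ ($E{\left(x,o \right)} = \frac{3}{5} + \frac{1}{5} \left(-1\right) = \frac{3}{5} - \frac{1}{5} = \frac{2}{5}$)
$B{\left(b,R \right)} = \frac{185}{4}$ ($B{\left(b,R \right)} = 4 + \left(6 + \frac{1}{2}\right)^{2} = 4 + \left(\frac{13}{2}\right)^{2} = 4 + \frac{169}{4} = \frac{185}{4}$)
$r = \frac{574}{3}$ ($r = - \frac{\left(-6 - 76\right) 7}{3} = - \frac{\left(-82\right) 7}{3} = \left(- \frac{1}{3}\right) \left(-574\right) = \frac{574}{3} \approx 191.33$)
$B{\left(203,-109 \right)} + r = \frac{185}{4} + \frac{574}{3} = \frac{2851}{12}$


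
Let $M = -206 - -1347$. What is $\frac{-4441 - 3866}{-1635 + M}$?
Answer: $\frac{639}{38} \approx 16.816$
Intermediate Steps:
$M = 1141$ ($M = -206 + 1347 = 1141$)
$\frac{-4441 - 3866}{-1635 + M} = \frac{-4441 - 3866}{-1635 + 1141} = - \frac{8307}{-494} = \left(-8307\right) \left(- \frac{1}{494}\right) = \frac{639}{38}$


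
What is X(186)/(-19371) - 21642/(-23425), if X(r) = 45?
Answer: 139391019/151255225 ≈ 0.92156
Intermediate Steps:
X(186)/(-19371) - 21642/(-23425) = 45/(-19371) - 21642/(-23425) = 45*(-1/19371) - 21642*(-1/23425) = -15/6457 + 21642/23425 = 139391019/151255225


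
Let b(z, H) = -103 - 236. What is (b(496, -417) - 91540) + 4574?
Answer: -87305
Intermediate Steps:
b(z, H) = -339
(b(496, -417) - 91540) + 4574 = (-339 - 91540) + 4574 = -91879 + 4574 = -87305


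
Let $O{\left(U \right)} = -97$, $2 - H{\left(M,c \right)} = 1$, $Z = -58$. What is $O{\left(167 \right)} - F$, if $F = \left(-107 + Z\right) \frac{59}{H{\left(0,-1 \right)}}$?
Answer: $9638$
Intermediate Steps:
$H{\left(M,c \right)} = 1$ ($H{\left(M,c \right)} = 2 - 1 = 1$)
$F = -9735$ ($F = \left(-107 - 58\right) \frac{59}{1} = - 165 \cdot 59 \cdot 1 = \left(-165\right) 59 = -9735$)
$O{\left(167 \right)} - F = -97 - -9735 = -97 + 9735 = 9638$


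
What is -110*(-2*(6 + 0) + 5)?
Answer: 770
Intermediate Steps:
-110*(-2*(6 + 0) + 5) = -110*(-2*6 + 5) = -110*(-12 + 5) = -110*(-7) = 770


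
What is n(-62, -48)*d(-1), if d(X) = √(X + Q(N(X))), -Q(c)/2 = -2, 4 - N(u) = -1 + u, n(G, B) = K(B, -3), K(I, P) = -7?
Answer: -7*√3 ≈ -12.124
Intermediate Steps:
n(G, B) = -7
N(u) = 5 - u (N(u) = 4 - (-1 + u) = 4 + (1 - u) = 5 - u)
Q(c) = 4 (Q(c) = -2*(-2) = 4)
d(X) = √(4 + X) (d(X) = √(X + 4) = √(4 + X))
n(-62, -48)*d(-1) = -7*√(4 - 1) = -7*√3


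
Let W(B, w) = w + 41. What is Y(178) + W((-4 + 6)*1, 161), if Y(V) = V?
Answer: 380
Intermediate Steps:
W(B, w) = 41 + w
Y(178) + W((-4 + 6)*1, 161) = 178 + (41 + 161) = 178 + 202 = 380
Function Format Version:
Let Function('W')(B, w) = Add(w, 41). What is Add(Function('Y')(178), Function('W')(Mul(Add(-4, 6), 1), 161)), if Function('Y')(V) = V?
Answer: 380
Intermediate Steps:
Function('W')(B, w) = Add(41, w)
Add(Function('Y')(178), Function('W')(Mul(Add(-4, 6), 1), 161)) = Add(178, Add(41, 161)) = Add(178, 202) = 380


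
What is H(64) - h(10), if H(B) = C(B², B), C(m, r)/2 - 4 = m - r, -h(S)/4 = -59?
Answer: 7836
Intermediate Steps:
h(S) = 236 (h(S) = -4*(-59) = 236)
C(m, r) = 8 - 2*r + 2*m (C(m, r) = 8 + 2*(m - r) = 8 + (-2*r + 2*m) = 8 - 2*r + 2*m)
H(B) = 8 - 2*B + 2*B²
H(64) - h(10) = (8 - 2*64 + 2*64²) - 1*236 = (8 - 128 + 2*4096) - 236 = (8 - 128 + 8192) - 236 = 8072 - 236 = 7836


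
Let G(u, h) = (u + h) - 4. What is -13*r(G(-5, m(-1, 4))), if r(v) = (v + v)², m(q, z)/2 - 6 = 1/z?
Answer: -637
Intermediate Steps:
m(q, z) = 12 + 2/z
G(u, h) = -4 + h + u (G(u, h) = (h + u) - 4 = -4 + h + u)
r(v) = 4*v² (r(v) = (2*v)² = 4*v²)
-13*r(G(-5, m(-1, 4))) = -52*(-4 + (12 + 2/4) - 5)² = -52*(-4 + (12 + 2*(¼)) - 5)² = -52*(-4 + (12 + ½) - 5)² = -52*(-4 + 25/2 - 5)² = -52*(7/2)² = -52*49/4 = -13*49 = -637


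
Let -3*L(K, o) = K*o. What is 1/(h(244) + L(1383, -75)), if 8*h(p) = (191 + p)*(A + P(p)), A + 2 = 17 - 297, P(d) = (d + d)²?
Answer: 4/51873285 ≈ 7.7111e-8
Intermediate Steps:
P(d) = 4*d² (P(d) = (2*d)² = 4*d²)
L(K, o) = -K*o/3
A = -282 (A = -2 + (17 - 297) = -2 - 280 = -282)
h(p) = (-282 + 4*p²)*(191 + p)/8 (h(p) = ((191 + p)*(-282 + 4*p²))/8 = ((-282 + 4*p²)*(191 + p))/8 = (-282 + 4*p²)*(191 + p)/8)
1/(h(244) + L(1383, -75)) = 1/((-26931/4 + (½)*244³ - 141/4*244 + (191/2)*244²) - ⅓*1383*(-75)) = 1/((-26931/4 + (½)*14526784 - 8601 + (191/2)*59536) + 34575) = 1/((-26931/4 + 7263392 - 8601 + 5685688) + 34575) = 1/(51734985/4 + 34575) = 1/(51873285/4) = 4/51873285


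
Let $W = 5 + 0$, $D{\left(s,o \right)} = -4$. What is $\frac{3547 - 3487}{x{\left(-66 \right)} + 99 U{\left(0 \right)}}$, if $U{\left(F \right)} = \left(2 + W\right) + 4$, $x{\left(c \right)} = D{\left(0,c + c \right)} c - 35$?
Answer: $\frac{30}{659} \approx 0.045524$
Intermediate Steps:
$x{\left(c \right)} = -35 - 4 c$ ($x{\left(c \right)} = - 4 c - 35 = -35 - 4 c$)
$W = 5$
$U{\left(F \right)} = 11$ ($U{\left(F \right)} = \left(2 + 5\right) + 4 = 7 + 4 = 11$)
$\frac{3547 - 3487}{x{\left(-66 \right)} + 99 U{\left(0 \right)}} = \frac{3547 - 3487}{\left(-35 - -264\right) + 99 \cdot 11} = \frac{60}{\left(-35 + 264\right) + 1089} = \frac{60}{229 + 1089} = \frac{60}{1318} = 60 \cdot \frac{1}{1318} = \frac{30}{659}$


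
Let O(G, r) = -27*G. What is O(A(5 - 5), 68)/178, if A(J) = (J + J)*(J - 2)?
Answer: 0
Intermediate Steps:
A(J) = 2*J*(-2 + J) (A(J) = (2*J)*(-2 + J) = 2*J*(-2 + J))
O(A(5 - 5), 68)/178 = (-54*(5 - 5)*(-2 + (5 - 5)))/178 = (-54*0*(-2 + 0))/178 = (-54*0*(-2))/178 = (-27*0)/178 = (1/178)*0 = 0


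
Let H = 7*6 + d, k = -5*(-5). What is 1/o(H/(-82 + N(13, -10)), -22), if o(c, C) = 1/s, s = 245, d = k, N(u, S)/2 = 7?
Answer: 245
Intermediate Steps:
N(u, S) = 14 (N(u, S) = 2*7 = 14)
k = 25
d = 25
H = 67 (H = 7*6 + 25 = 42 + 25 = 67)
o(c, C) = 1/245
1/o(H/(-82 + N(13, -10)), -22) = 1/(1/245) = 245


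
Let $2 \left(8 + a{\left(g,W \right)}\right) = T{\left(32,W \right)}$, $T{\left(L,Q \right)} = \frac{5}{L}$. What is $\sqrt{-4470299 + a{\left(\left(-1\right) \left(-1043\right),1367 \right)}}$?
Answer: $\frac{i \sqrt{286099643}}{8} \approx 2114.3 i$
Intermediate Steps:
$a{\left(g,W \right)} = - \frac{507}{64}$ ($a{\left(g,W \right)} = -8 + \frac{5 \cdot \frac{1}{32}}{2} = -8 + \frac{1}{2} \cdot \frac{5}{32} = -8 + \frac{5}{64} = - \frac{507}{64}$)
$\sqrt{-4470299 + a{\left(\left(-1\right) \left(-1043\right),1367 \right)}} = \sqrt{-4470299 - \frac{507}{64}} = \sqrt{- \frac{286099643}{64}} = \frac{i \sqrt{286099643}}{8}$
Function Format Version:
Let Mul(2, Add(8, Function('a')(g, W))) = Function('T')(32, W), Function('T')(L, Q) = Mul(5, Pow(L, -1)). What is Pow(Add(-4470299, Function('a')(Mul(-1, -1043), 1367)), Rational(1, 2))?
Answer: Mul(Rational(1, 8), I, Pow(286099643, Rational(1, 2))) ≈ Mul(2114.3, I)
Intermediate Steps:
Function('a')(g, W) = Rational(-507, 64) (Function('a')(g, W) = Add(-8, Mul(Rational(1, 2), Mul(5, Pow(32, -1)))) = Add(-8, Mul(Rational(1, 2), Mul(5, Rational(1, 32)))) = Add(-8, Mul(Rational(1, 2), Rational(5, 32))) = Add(-8, Rational(5, 64)) = Rational(-507, 64))
Pow(Add(-4470299, Function('a')(Mul(-1, -1043), 1367)), Rational(1, 2)) = Pow(Add(-4470299, Rational(-507, 64)), Rational(1, 2)) = Pow(Rational(-286099643, 64), Rational(1, 2)) = Mul(Rational(1, 8), I, Pow(286099643, Rational(1, 2)))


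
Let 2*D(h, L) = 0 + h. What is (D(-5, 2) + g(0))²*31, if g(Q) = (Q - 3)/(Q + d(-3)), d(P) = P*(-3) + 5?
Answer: 11191/49 ≈ 228.39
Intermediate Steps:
d(P) = 5 - 3*P (d(P) = -3*P + 5 = 5 - 3*P)
D(h, L) = h/2 (D(h, L) = (0 + h)/2 = h/2)
g(Q) = (-3 + Q)/(14 + Q) (g(Q) = (Q - 3)/(Q + (5 - 3*(-3))) = (-3 + Q)/(Q + (5 + 9)) = (-3 + Q)/(Q + 14) = (-3 + Q)/(14 + Q))
(D(-5, 2) + g(0))²*31 = ((½)*(-5) + (-3 + 0)/(14 + 0))²*31 = (-5/2 - 3/14)²*31 = (-19/7)²*31 = (361/49)*31 = 11191/49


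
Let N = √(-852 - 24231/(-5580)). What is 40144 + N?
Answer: 40144 + I*√733138995/930 ≈ 40144.0 + 29.115*I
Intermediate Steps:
N = I*√733138995/930 (N = √(-852 - 24231*(-1/5580)) = √(-852 + 8077/1860) = √(-1576643/1860) = I*√733138995/930 ≈ 29.115*I)
40144 + N = 40144 + I*√733138995/930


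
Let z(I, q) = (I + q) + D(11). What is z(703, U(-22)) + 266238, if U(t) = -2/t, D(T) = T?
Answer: 2936473/11 ≈ 2.6695e+5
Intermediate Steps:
z(I, q) = 11 + I + q (z(I, q) = (I + q) + 11 = 11 + I + q)
z(703, U(-22)) + 266238 = (11 + 703 - 2/(-22)) + 266238 = (11 + 703 - 2*(-1/22)) + 266238 = (11 + 703 + 1/11) + 266238 = 7855/11 + 266238 = 2936473/11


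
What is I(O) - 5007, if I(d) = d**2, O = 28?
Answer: -4223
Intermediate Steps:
I(O) - 5007 = 28**2 - 5007 = 784 - 5007 = -4223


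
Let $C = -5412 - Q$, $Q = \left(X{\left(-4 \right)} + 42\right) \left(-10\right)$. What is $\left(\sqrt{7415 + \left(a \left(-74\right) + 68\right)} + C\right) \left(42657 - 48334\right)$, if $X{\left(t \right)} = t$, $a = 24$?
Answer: $28566664 - 5677 \sqrt{5707} \approx 2.8138 \cdot 10^{7}$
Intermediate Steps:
$Q = -380$ ($Q = \left(-4 + 42\right) \left(-10\right) = 38 \left(-10\right) = -380$)
$C = -5032$ ($C = -5412 - -380 = -5412 + 380 = -5032$)
$\left(\sqrt{7415 + \left(a \left(-74\right) + 68\right)} + C\right) \left(42657 - 48334\right) = \left(\sqrt{7415 + \left(24 \left(-74\right) + 68\right)} - 5032\right) \left(42657 - 48334\right) = \left(\sqrt{7415 + \left(-1776 + 68\right)} - 5032\right) \left(-5677\right) = \left(\sqrt{7415 - 1708} - 5032\right) \left(-5677\right) = \left(\sqrt{5707} - 5032\right) \left(-5677\right) = \left(-5032 + \sqrt{5707}\right) \left(-5677\right) = 28566664 - 5677 \sqrt{5707}$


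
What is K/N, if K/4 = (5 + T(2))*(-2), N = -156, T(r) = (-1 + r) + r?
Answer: 16/39 ≈ 0.41026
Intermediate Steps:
T(r) = -1 + 2*r
K = -64 (K = 4*((5 + (-1 + 2*2))*(-2)) = 4*((5 + (-1 + 4))*(-2)) = 4*((5 + 3)*(-2)) = 4*(8*(-2)) = 4*(-16) = -64)
K/N = -64/(-156) = -64*(-1/156) = 16/39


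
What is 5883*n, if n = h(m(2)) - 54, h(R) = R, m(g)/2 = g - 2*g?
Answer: -341214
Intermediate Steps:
m(g) = -2*g (m(g) = 2*(g - 2*g) = 2*(-g) = -2*g)
n = -58 (n = -2*2 - 54 = -4 - 54 = -58)
5883*n = 5883*(-58) = -341214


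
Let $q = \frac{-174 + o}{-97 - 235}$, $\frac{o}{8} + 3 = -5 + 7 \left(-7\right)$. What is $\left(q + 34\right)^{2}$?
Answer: $\frac{35509681}{27556} \approx 1288.6$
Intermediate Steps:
$o = -456$ ($o = -24 + 8 \left(-5 + 7 \left(-7\right)\right) = -24 + 8 \left(-5 - 49\right) = -24 + 8 \left(-54\right) = -24 - 432 = -456$)
$q = \frac{315}{166}$ ($q = \frac{-174 - 456}{-97 - 235} = - \frac{630}{-332} = \left(-630\right) \left(- \frac{1}{332}\right) = \frac{315}{166} \approx 1.8976$)
$\left(q + 34\right)^{2} = \left(\frac{315}{166} + 34\right)^{2} = \left(\frac{5959}{166}\right)^{2} = \frac{35509681}{27556}$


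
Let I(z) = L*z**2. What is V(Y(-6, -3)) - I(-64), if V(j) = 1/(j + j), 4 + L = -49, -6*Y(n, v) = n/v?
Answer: 434173/2 ≈ 2.1709e+5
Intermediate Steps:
Y(n, v) = -n/(6*v)
L = -53 (L = -4 - 49 = -53)
V(j) = 1/(2*j)
I(z) = -53*z**2
V(Y(-6, -3)) - I(-64) = 1/(2*((-1/6*(-6)/(-3)))) - (-53)*(-64)**2 = 1/(2*((-1/6*(-6)*(-1/3)))) - (-53)*4096 = 1/(2*(-1/3)) - 1*(-217088) = (1/2)*(-3) + 217088 = -3/2 + 217088 = 434173/2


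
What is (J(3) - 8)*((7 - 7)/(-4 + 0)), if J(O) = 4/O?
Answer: 0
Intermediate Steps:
(J(3) - 8)*((7 - 7)/(-4 + 0)) = (4/3 - 8)*((7 - 7)/(-4 + 0)) = (4*(⅓) - 8)*(0/(-4)) = (4/3 - 8)*(0*(-¼)) = -20/3*0 = 0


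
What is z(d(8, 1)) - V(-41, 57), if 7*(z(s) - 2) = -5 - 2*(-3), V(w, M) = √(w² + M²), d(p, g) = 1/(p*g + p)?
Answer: 15/7 - √4930 ≈ -68.071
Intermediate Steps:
d(p, g) = 1/(p + g*p) (d(p, g) = 1/(g*p + p) = 1/(p + g*p))
V(w, M) = √(M² + w²)
z(s) = 15/7 (z(s) = 2 + (-5 - 2*(-3))/7 = 2 + (-5 + 6)/7 = 2 + (⅐)*1 = 2 + ⅐ = 15/7)
z(d(8, 1)) - V(-41, 57) = 15/7 - √(57² + (-41)²) = 15/7 - √(3249 + 1681) = 15/7 - √4930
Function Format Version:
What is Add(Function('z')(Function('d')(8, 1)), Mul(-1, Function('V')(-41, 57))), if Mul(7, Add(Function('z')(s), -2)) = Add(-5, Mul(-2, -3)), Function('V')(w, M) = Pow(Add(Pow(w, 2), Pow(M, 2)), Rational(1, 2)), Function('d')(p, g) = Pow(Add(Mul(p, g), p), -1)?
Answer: Add(Rational(15, 7), Mul(-1, Pow(4930, Rational(1, 2)))) ≈ -68.071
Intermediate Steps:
Function('d')(p, g) = Pow(Add(p, Mul(g, p)), -1) (Function('d')(p, g) = Pow(Add(Mul(g, p), p), -1) = Pow(Add(p, Mul(g, p)), -1))
Function('V')(w, M) = Pow(Add(Pow(M, 2), Pow(w, 2)), Rational(1, 2))
Function('z')(s) = Rational(15, 7) (Function('z')(s) = Add(2, Mul(Rational(1, 7), Add(-5, Mul(-2, -3)))) = Add(2, Mul(Rational(1, 7), Add(-5, 6))) = Add(2, Mul(Rational(1, 7), 1)) = Add(2, Rational(1, 7)) = Rational(15, 7))
Add(Function('z')(Function('d')(8, 1)), Mul(-1, Function('V')(-41, 57))) = Add(Rational(15, 7), Mul(-1, Pow(Add(Pow(57, 2), Pow(-41, 2)), Rational(1, 2)))) = Add(Rational(15, 7), Mul(-1, Pow(Add(3249, 1681), Rational(1, 2)))) = Add(Rational(15, 7), Mul(-1, Pow(4930, Rational(1, 2))))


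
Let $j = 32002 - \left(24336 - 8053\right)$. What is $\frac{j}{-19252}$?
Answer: $- \frac{15719}{19252} \approx -0.81649$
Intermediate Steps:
$j = 15719$ ($j = 32002 - \left(24336 - 8053\right) = 32002 - 16283 = 15719$)
$\frac{j}{-19252} = \frac{15719}{-19252} = 15719 \left(- \frac{1}{19252}\right) = - \frac{15719}{19252}$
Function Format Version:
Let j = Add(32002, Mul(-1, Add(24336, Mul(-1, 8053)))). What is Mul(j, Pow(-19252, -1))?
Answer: Rational(-15719, 19252) ≈ -0.81649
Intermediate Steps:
j = 15719 (j = Add(32002, Mul(-1, Add(24336, -8053))) = Add(32002, Mul(-1, 16283)) = Add(32002, -16283) = 15719)
Mul(j, Pow(-19252, -1)) = Mul(15719, Pow(-19252, -1)) = Mul(15719, Rational(-1, 19252)) = Rational(-15719, 19252)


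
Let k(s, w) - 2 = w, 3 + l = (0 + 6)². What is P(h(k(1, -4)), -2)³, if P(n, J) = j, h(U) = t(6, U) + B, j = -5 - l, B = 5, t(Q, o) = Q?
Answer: -54872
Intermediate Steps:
l = 33 (l = -3 + (0 + 6)² = -3 + 6² = -3 + 36 = 33)
j = -38 (j = -5 - 1*33 = -5 - 33 = -38)
k(s, w) = 2 + w
h(U) = 11 (h(U) = 6 + 5 = 11)
P(n, J) = -38
P(h(k(1, -4)), -2)³ = (-38)³ = -54872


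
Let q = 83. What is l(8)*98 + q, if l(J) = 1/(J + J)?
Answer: 713/8 ≈ 89.125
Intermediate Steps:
l(J) = 1/(2*J)
l(8)*98 + q = ((1/2)/8)*98 + 83 = ((1/2)*(1/8))*98 + 83 = (1/16)*98 + 83 = 49/8 + 83 = 713/8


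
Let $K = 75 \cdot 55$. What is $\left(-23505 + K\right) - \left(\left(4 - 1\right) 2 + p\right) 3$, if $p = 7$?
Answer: $-19419$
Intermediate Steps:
$K = 4125$
$\left(-23505 + K\right) - \left(\left(4 - 1\right) 2 + p\right) 3 = \left(-23505 + 4125\right) - \left(\left(4 - 1\right) 2 + 7\right) 3 = -19380 - \left(3 \cdot 2 + 7\right) 3 = -19380 - \left(6 + 7\right) 3 = -19380 - 13 \cdot 3 = -19380 - 39 = -19419$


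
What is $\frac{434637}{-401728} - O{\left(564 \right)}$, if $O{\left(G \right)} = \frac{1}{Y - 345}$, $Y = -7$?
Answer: $- \frac{4768453}{4419008} \approx -1.0791$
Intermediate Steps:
$O{\left(G \right)} = - \frac{1}{352}$ ($O{\left(G \right)} = \frac{1}{-7 - 345} = \frac{1}{-352} = - \frac{1}{352}$)
$\frac{434637}{-401728} - O{\left(564 \right)} = \frac{434637}{-401728} - - \frac{1}{352} = 434637 \left(- \frac{1}{401728}\right) + \frac{1}{352} = - \frac{434637}{401728} + \frac{1}{352} = - \frac{4768453}{4419008}$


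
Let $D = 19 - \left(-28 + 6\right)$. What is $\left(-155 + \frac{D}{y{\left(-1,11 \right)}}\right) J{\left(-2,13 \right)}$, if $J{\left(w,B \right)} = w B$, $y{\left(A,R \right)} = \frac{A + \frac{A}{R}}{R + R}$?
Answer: $\frac{76583}{3} \approx 25528.0$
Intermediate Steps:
$y{\left(A,R \right)} = \frac{A + \frac{A}{R}}{2 R}$
$J{\left(w,B \right)} = B w$
$D = 41$ ($D = 19 - -22 = 19 + 22 = 41$)
$\left(-155 + \frac{D}{y{\left(-1,11 \right)}}\right) J{\left(-2,13 \right)} = \left(-155 + \frac{41}{\frac{1}{2} \left(-1\right) \frac{1}{121} \left(1 + 11\right)}\right) 13 \left(-2\right) = \left(-155 + \frac{41}{\frac{1}{2} \left(-1\right) \frac{1}{121} \cdot 12}\right) \left(-26\right) = \left(-155 + \frac{41}{- \frac{6}{121}}\right) \left(-26\right) = \left(-155 + 41 \left(- \frac{121}{6}\right)\right) \left(-26\right) = \left(-155 - \frac{4961}{6}\right) \left(-26\right) = \left(- \frac{5891}{6}\right) \left(-26\right) = \frac{76583}{3}$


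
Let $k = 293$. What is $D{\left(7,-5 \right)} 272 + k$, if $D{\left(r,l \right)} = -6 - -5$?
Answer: $21$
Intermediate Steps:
$D{\left(r,l \right)} = -1$ ($D{\left(r,l \right)} = -6 + 5 = -1$)
$D{\left(7,-5 \right)} 272 + k = \left(-1\right) 272 + 293 = -272 + 293 = 21$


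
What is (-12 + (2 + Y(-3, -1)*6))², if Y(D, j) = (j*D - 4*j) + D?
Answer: 196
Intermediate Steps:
Y(D, j) = D - 4*j + D*j (Y(D, j) = (D*j - 4*j) + D = (-4*j + D*j) + D = D - 4*j + D*j)
(-12 + (2 + Y(-3, -1)*6))² = (-12 + (2 + (-3 - 4*(-1) - 3*(-1))*6))² = (-12 + (2 + (-3 + 4 + 3)*6))² = (-12 + (2 + 4*6))² = (-12 + (2 + 24))² = (-12 + 26)² = 14² = 196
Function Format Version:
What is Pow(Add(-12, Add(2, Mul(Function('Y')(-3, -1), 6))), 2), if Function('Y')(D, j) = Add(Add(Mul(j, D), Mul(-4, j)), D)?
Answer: 196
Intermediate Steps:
Function('Y')(D, j) = Add(D, Mul(-4, j), Mul(D, j)) (Function('Y')(D, j) = Add(Add(Mul(D, j), Mul(-4, j)), D) = Add(Add(Mul(-4, j), Mul(D, j)), D) = Add(D, Mul(-4, j), Mul(D, j)))
Pow(Add(-12, Add(2, Mul(Function('Y')(-3, -1), 6))), 2) = Pow(Add(-12, Add(2, Mul(Add(-3, Mul(-4, -1), Mul(-3, -1)), 6))), 2) = Pow(Add(-12, Add(2, Mul(Add(-3, 4, 3), 6))), 2) = Pow(Add(-12, Add(2, Mul(4, 6))), 2) = Pow(Add(-12, Add(2, 24)), 2) = Pow(Add(-12, 26), 2) = Pow(14, 2) = 196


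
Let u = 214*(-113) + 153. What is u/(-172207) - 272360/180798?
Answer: -21278951689/15567340593 ≈ -1.3669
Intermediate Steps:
u = -24029 (u = -24182 + 153 = -24029)
u/(-172207) - 272360/180798 = -24029/(-172207) - 272360/180798 = -24029*(-1/172207) - 272360*1/180798 = 24029/172207 - 136180/90399 = -21278951689/15567340593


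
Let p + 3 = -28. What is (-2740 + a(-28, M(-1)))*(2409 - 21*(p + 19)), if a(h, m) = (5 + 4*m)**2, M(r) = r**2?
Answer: -7075599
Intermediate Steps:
p = -31 (p = -3 - 28 = -31)
(-2740 + a(-28, M(-1)))*(2409 - 21*(p + 19)) = (-2740 + (5 + 4*(-1)**2)**2)*(2409 - 21*(-31 + 19)) = (-2740 + (5 + 4*1)**2)*(2409 - 21*(-12)) = (-2740 + (5 + 4)**2)*(2409 + 252) = (-2740 + 9**2)*2661 = (-2740 + 81)*2661 = -2659*2661 = -7075599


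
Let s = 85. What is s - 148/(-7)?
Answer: 743/7 ≈ 106.14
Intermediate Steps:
s - 148/(-7) = 85 - 148/(-7) = 85 - 1/7*(-148) = 85 + 148/7 = 743/7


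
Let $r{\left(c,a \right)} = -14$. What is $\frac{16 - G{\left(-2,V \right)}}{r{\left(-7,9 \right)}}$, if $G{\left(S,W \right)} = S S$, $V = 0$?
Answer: $- \frac{6}{7} \approx -0.85714$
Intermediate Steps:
$G{\left(S,W \right)} = S^{2}$
$\frac{16 - G{\left(-2,V \right)}}{r{\left(-7,9 \right)}} = \frac{16 - \left(-2\right)^{2}}{-14} = - \frac{16 - 4}{14} = \left(- \frac{1}{14}\right) 12 = - \frac{6}{7}$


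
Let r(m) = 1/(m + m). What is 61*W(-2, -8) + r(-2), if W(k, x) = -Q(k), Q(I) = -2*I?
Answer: -977/4 ≈ -244.25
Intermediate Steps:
W(k, x) = 2*k (W(k, x) = -(-2)*k = 2*k)
r(m) = 1/(2*m)
61*W(-2, -8) + r(-2) = 61*(2*(-2)) + (1/2)/(-2) = 61*(-4) + (1/2)*(-1/2) = -244 - 1/4 = -977/4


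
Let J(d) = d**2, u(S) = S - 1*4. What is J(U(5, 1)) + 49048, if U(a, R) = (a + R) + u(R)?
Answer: 49057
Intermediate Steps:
u(S) = -4 + S (u(S) = S - 4 = -4 + S)
U(a, R) = -4 + a + 2*R (U(a, R) = (a + R) + (-4 + R) = (R + a) + (-4 + R) = -4 + a + 2*R)
J(U(5, 1)) + 49048 = (-4 + 5 + 2*1)**2 + 49048 = (-4 + 5 + 2)**2 + 49048 = 3**2 + 49048 = 9 + 49048 = 49057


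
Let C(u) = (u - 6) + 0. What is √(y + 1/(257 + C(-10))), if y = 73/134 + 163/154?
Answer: √2484735721930/1243319 ≈ 1.2678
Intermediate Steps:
C(u) = -6 + u (C(u) = (-6 + u) + 0 = -6 + u)
y = 8271/5159 (y = 73*(1/134) + 163*(1/154) = 73/134 + 163/154 = 8271/5159 ≈ 1.6032)
√(y + 1/(257 + C(-10))) = √(8271/5159 + 1/(257 + (-6 - 10))) = √(8271/5159 + 1/(257 - 16)) = √(8271/5159 + 1/241) = √(1998470/1243319) = √2484735721930/1243319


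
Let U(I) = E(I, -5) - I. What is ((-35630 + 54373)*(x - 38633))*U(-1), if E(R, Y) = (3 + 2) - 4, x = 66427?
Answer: 1041885884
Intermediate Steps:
E(R, Y) = 1 (E(R, Y) = 5 - 4 = 1)
U(I) = 1 - I
((-35630 + 54373)*(x - 38633))*U(-1) = ((-35630 + 54373)*(66427 - 38633))*(1 - 1*(-1)) = (18743*27794)*(1 + 1) = 520942942*2 = 1041885884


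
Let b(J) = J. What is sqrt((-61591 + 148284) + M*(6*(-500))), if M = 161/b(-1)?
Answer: sqrt(569693) ≈ 754.78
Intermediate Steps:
M = -161 (M = 161/(-1) = 161*(-1) = -161)
sqrt((-61591 + 148284) + M*(6*(-500))) = sqrt((-61591 + 148284) - 966*(-500)) = sqrt(86693 - 161*(-3000)) = sqrt(86693 + 483000) = sqrt(569693)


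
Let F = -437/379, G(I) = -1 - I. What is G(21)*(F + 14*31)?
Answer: -3609078/379 ≈ -9522.6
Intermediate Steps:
F = -437/379 (F = -437*1/379 = -437/379 ≈ -1.1530)
G(21)*(F + 14*31) = (-1 - 1*21)*(-437/379 + 14*31) = (-1 - 21)*(-437/379 + 434) = -22*164049/379 = -3609078/379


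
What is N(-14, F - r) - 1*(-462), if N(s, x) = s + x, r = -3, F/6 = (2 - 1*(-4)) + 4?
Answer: 511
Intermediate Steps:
F = 60 (F = 6*((2 - 1*(-4)) + 4) = 6*((2 + 4) + 4) = 6*(6 + 4) = 6*10 = 60)
N(-14, F - r) - 1*(-462) = (-14 + (60 - 1*(-3))) - 1*(-462) = (-14 + (60 + 3)) + 462 = (-14 + 63) + 462 = 49 + 462 = 511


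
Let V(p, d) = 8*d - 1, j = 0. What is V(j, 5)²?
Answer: 1521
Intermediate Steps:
V(p, d) = -1 + 8*d
V(j, 5)² = (-1 + 8*5)² = (-1 + 40)² = 39² = 1521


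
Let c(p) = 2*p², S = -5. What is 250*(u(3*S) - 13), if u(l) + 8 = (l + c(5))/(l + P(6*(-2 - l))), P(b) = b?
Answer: -46000/9 ≈ -5111.1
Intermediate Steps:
u(l) = -8 + (50 + l)/(-12 - 5*l) (u(l) = -8 + (l + 2*5²)/(l + 6*(-2 - l)) = -8 + (l + 2*25)/(l + (-12 - 6*l)) = -8 + (l + 50)/(-12 - 5*l) = -8 + (50 + l)/(-12 - 5*l))
250*(u(3*S) - 13) = 250*((-146 - 123*(-5))/(12 + 5*(3*(-5))) - 13) = 250*((-146 - 41*(-15))/(12 + 5*(-15)) - 13) = 250*((-146 + 615)/(12 - 75) - 13) = 250*(469/(-63) - 13) = 250*(-1/63*469 - 13) = 250*(-67/9 - 13) = 250*(-184/9) = -46000/9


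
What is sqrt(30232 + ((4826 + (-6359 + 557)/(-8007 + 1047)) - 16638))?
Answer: sqrt(6196768430)/580 ≈ 135.72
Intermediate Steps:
sqrt(30232 + ((4826 + (-6359 + 557)/(-8007 + 1047)) - 16638)) = sqrt(30232 + ((4826 - 5802/(-6960)) - 16638)) = sqrt(30232 + ((4826 - 5802*(-1/6960)) - 16638)) = sqrt(30232 + ((4826 + 967/1160) - 16638)) = sqrt(30232 + (5599127/1160 - 16638)) = sqrt(30232 - 13700953/1160) = sqrt(21368167/1160) = sqrt(6196768430)/580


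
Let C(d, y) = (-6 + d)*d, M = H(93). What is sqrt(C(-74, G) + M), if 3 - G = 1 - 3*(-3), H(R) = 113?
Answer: sqrt(6033) ≈ 77.672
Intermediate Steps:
M = 113
G = -7 (G = 3 - (1 - 3*(-3)) = 3 - (1 + 9) = 3 - 1*10 = 3 - 10 = -7)
C(d, y) = d*(-6 + d)
sqrt(C(-74, G) + M) = sqrt(-74*(-6 - 74) + 113) = sqrt(-74*(-80) + 113) = sqrt(5920 + 113) = sqrt(6033)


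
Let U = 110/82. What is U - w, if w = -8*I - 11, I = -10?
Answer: -2774/41 ≈ -67.659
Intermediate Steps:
w = 69 (w = -8*(-10) - 11 = 80 - 11 = 69)
U = 55/41 (U = 110*(1/82) = 55/41 ≈ 1.3415)
U - w = 55/41 - 1*69 = 55/41 - 69 = -2774/41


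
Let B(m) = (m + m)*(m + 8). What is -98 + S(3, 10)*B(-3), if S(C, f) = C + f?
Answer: -488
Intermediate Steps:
B(m) = 2*m*(8 + m) (B(m) = (2*m)*(8 + m) = 2*m*(8 + m))
-98 + S(3, 10)*B(-3) = -98 + (3 + 10)*(2*(-3)*(8 - 3)) = -98 + 13*(2*(-3)*5) = -98 + 13*(-30) = -98 - 390 = -488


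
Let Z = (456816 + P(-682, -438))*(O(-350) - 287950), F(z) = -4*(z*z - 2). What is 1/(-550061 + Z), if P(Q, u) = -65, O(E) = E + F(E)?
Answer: -1/355486199353 ≈ -2.8130e-12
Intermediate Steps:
F(z) = 8 - 4*z**2 (F(z) = -4*(z**2 - 2) = -4*(-2 + z**2) = 8 - 4*z**2)
O(E) = 8 + E - 4*E**2 (O(E) = E + (8 - 4*E**2) = 8 + E - 4*E**2)
Z = -355485649292 (Z = (456816 - 65)*((8 - 350 - 4*(-350)**2) - 287950) = 456751*((8 - 350 - 4*122500) - 287950) = 456751*((8 - 350 - 490000) - 287950) = 456751*(-490342 - 287950) = 456751*(-778292) = -355485649292)
1/(-550061 + Z) = 1/(-550061 - 355485649292) = 1/(-355486199353) = -1/355486199353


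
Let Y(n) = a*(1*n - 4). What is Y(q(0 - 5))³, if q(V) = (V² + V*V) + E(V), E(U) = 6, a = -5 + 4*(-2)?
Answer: -308915776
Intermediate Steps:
a = -13 (a = -5 - 8 = -13)
q(V) = 6 + 2*V² (q(V) = (V² + V*V) + 6 = (V² + V²) + 6 = 2*V² + 6 = 6 + 2*V²)
Y(n) = 52 - 13*n (Y(n) = -13*(1*n - 4) = -13*(n - 4) = -13*(-4 + n) = 52 - 13*n)
Y(q(0 - 5))³ = (52 - 13*(6 + 2*(0 - 5)²))³ = (52 - 13*(6 + 2*(-5)²))³ = (52 - 13*(6 + 2*25))³ = (52 - 13*(6 + 50))³ = (52 - 13*56)³ = (52 - 728)³ = (-676)³ = -308915776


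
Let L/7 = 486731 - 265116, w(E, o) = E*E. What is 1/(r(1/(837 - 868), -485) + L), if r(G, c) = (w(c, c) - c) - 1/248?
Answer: 248/443179719 ≈ 5.5959e-7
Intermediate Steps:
w(E, o) = E**2
L = 1551305 (L = 7*(486731 - 265116) = 7*221615 = 1551305)
r(G, c) = -1/248 + c**2 - c (r(G, c) = (c**2 - c) - 1/248 = -1/248 + c**2 - c)
1/(r(1/(837 - 868), -485) + L) = 1/((-1/248 + (-485)**2 - 1*(-485)) + 1551305) = 1/((-1/248 + 235225 + 485) + 1551305) = 1/(58456079/248 + 1551305) = 1/(443179719/248) = 248/443179719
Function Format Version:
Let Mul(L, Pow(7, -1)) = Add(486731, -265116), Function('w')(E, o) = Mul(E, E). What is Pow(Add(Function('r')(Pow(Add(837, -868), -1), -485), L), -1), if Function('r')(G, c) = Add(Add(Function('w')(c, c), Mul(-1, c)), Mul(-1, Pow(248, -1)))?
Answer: Rational(248, 443179719) ≈ 5.5959e-7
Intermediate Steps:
Function('w')(E, o) = Pow(E, 2)
L = 1551305 (L = Mul(7, Add(486731, -265116)) = Mul(7, 221615) = 1551305)
Function('r')(G, c) = Add(Rational(-1, 248), Pow(c, 2), Mul(-1, c)) (Function('r')(G, c) = Add(Add(Pow(c, 2), Mul(-1, c)), Mul(-1, Pow(248, -1))) = Add(Add(Pow(c, 2), Mul(-1, c)), Mul(-1, Rational(1, 248))) = Add(Add(Pow(c, 2), Mul(-1, c)), Rational(-1, 248)) = Add(Rational(-1, 248), Pow(c, 2), Mul(-1, c)))
Pow(Add(Function('r')(Pow(Add(837, -868), -1), -485), L), -1) = Pow(Add(Add(Rational(-1, 248), Pow(-485, 2), Mul(-1, -485)), 1551305), -1) = Pow(Add(Add(Rational(-1, 248), 235225, 485), 1551305), -1) = Pow(Add(Rational(58456079, 248), 1551305), -1) = Pow(Rational(443179719, 248), -1) = Rational(248, 443179719)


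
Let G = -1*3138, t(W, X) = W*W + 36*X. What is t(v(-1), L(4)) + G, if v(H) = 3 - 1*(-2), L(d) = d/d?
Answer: -3077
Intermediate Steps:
L(d) = 1
v(H) = 5 (v(H) = 3 + 2 = 5)
t(W, X) = W**2 + 36*X
G = -3138
t(v(-1), L(4)) + G = (5**2 + 36*1) - 3138 = (25 + 36) - 3138 = 61 - 3138 = -3077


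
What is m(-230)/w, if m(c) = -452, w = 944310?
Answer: -226/472155 ≈ -0.00047866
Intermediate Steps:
m(-230)/w = -452/944310 = -452*1/944310 = -226/472155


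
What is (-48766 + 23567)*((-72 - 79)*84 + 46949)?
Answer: -863443735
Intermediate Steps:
(-48766 + 23567)*((-72 - 79)*84 + 46949) = -25199*(-151*84 + 46949) = -25199*(-12684 + 46949) = -25199*34265 = -863443735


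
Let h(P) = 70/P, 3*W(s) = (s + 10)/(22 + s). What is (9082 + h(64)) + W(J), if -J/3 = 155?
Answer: 386300371/42528 ≈ 9083.4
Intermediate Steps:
J = -465 (J = -3*155 = -465)
W(s) = (10 + s)/(3*(22 + s)) (W(s) = ((s + 10)/(22 + s))/3 = ((10 + s)/(22 + s))/3 = (10 + s)/(3*(22 + s)))
(9082 + h(64)) + W(J) = (9082 + 70/64) + (10 - 465)/(3*(22 - 465)) = (9082 + 70*(1/64)) + (1/3)*(-455)/(-443) = (9082 + 35/32) + (1/3)*(-1/443)*(-455) = 290659/32 + 455/1329 = 386300371/42528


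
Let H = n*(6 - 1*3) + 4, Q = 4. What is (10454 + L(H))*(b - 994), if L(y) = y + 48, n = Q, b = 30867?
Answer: 314204214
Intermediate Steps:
n = 4
H = 16 (H = 4*(6 - 1*3) + 4 = 4*(6 - 3) + 4 = 4*3 + 4 = 12 + 4 = 16)
L(y) = 48 + y
(10454 + L(H))*(b - 994) = (10454 + (48 + 16))*(30867 - 994) = (10454 + 64)*29873 = 10518*29873 = 314204214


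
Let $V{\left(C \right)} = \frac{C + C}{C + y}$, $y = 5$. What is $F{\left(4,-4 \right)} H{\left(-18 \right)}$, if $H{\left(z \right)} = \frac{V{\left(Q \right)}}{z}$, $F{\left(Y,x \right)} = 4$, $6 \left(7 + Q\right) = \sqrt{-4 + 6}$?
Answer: $- \frac{1004}{639} - \frac{20 \sqrt{2}}{213} \approx -1.704$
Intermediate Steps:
$Q = -7 + \frac{\sqrt{2}}{6}$ ($Q = -7 + \frac{\sqrt{-4 + 6}}{6} = -7 + \frac{\sqrt{2}}{6} \approx -6.7643$)
$V{\left(C \right)} = \frac{2 C}{5 + C}$ ($V{\left(C \right)} = \frac{C + C}{C + 5} = \frac{2 C}{5 + C}$)
$H{\left(z \right)} = \frac{2 \left(-7 + \frac{\sqrt{2}}{6}\right)}{z \left(-2 + \frac{\sqrt{2}}{6}\right)}$ ($H{\left(z \right)} = \frac{2 \left(-7 + \frac{\sqrt{2}}{6}\right) \frac{1}{5 - \left(7 - \frac{\sqrt{2}}{6}\right)}}{z} = \frac{2 \left(-7 + \frac{\sqrt{2}}{6}\right) \frac{1}{-2 + \frac{\sqrt{2}}{6}}}{z} = \frac{2 \frac{1}{-2 + \frac{\sqrt{2}}{6}} \left(-7 + \frac{\sqrt{2}}{6}\right)}{z} = \frac{2 \left(-7 + \frac{\sqrt{2}}{6}\right)}{z \left(-2 + \frac{\sqrt{2}}{6}\right)}$)
$F{\left(4,-4 \right)} H{\left(-18 \right)} = 4 \frac{2 \left(-42 + \sqrt{2}\right)}{\left(-18\right) \left(-12 + \sqrt{2}\right)} = 4 \cdot 2 \left(- \frac{1}{18}\right) \frac{1}{-12 + \sqrt{2}} \left(-42 + \sqrt{2}\right) = 4 \left(- \frac{-42 + \sqrt{2}}{9 \left(-12 + \sqrt{2}\right)}\right) = - \frac{4 \left(-42 + \sqrt{2}\right)}{9 \left(-12 + \sqrt{2}\right)}$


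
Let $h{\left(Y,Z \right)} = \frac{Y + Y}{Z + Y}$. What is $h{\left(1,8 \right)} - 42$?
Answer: $- \frac{376}{9} \approx -41.778$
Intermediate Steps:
$h{\left(Y,Z \right)} = \frac{2 Y}{Y + Z}$
$h{\left(1,8 \right)} - 42 = 2 \cdot 1 \frac{1}{1 + 8} - 42 = 2 \cdot 1 \cdot \frac{1}{9} - 42 = \frac{2}{9} - 42 = - \frac{376}{9}$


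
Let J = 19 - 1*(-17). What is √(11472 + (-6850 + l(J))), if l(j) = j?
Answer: √4658 ≈ 68.250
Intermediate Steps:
J = 36 (J = 19 + 17 = 36)
√(11472 + (-6850 + l(J))) = √(11472 + (-6850 + 36)) = √(11472 - 6814) = √4658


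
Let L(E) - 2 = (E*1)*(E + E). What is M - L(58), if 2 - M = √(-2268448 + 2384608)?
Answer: -6728 - 88*√15 ≈ -7068.8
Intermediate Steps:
M = 2 - 88*√15 (M = 2 - √(-2268448 + 2384608) = 2 - √116160 = 2 - 88*√15 ≈ -338.82)
L(E) = 2 + 2*E² (L(E) = 2 + (E*1)*(E + E) = 2 + E*(2*E) = 2 + 2*E²)
M - L(58) = (2 - 88*√15) - (2 + 2*58²) = (2 - 88*√15) - (2 + 2*3364) = (2 - 88*√15) - (2 + 6728) = (2 - 88*√15) - 1*6730 = (2 - 88*√15) - 6730 = -6728 - 88*√15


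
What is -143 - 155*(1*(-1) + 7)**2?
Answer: -5723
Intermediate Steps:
-143 - 155*(1*(-1) + 7)**2 = -143 - 155*(-1 + 7)**2 = -143 - 155*6**2 = -143 - 155*36 = -143 - 5580 = -5723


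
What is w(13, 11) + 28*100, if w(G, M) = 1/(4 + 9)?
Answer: 36401/13 ≈ 2800.1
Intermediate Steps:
w(G, M) = 1/13
w(13, 11) + 28*100 = 1/13 + 28*100 = 1/13 + 2800 = 36401/13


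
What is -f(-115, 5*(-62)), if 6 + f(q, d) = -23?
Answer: 29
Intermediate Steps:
f(q, d) = -29 (f(q, d) = -6 - 23 = -29)
-f(-115, 5*(-62)) = -1*(-29) = 29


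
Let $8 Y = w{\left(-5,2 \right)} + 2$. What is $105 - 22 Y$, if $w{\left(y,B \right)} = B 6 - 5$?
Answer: $\frac{321}{4} \approx 80.25$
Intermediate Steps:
$w{\left(y,B \right)} = -5 + 6 B$ ($w{\left(y,B \right)} = 6 B - 5 = -5 + 6 B$)
$Y = \frac{9}{8}$ ($Y = \frac{\left(-5 + 6 \cdot 2\right) + 2}{8} = \frac{\left(-5 + 12\right) + 2}{8} = \frac{7 + 2}{8} = \frac{1}{8} \cdot 9 = \frac{9}{8} \approx 1.125$)
$105 - 22 Y = 105 - \frac{99}{4} = \frac{321}{4}$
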